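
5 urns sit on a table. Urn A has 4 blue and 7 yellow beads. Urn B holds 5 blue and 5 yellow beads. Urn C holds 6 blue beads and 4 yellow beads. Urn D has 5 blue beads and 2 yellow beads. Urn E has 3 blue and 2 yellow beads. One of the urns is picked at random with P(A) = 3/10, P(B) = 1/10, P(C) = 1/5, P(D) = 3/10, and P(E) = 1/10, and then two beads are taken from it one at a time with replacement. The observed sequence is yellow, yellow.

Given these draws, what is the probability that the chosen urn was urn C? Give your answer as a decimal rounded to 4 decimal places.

Under each hypothesis, the probability of the observed sequence is: P(data | urn A) = (7/11)(7/11) = 0.40496; P(data | urn B) = (5/10)(5/10) = 0.25; P(data | urn C) = (4/10)(4/10) = 0.16; P(data | urn D) = (2/7)(2/7) = 0.081633; P(data | urn E) = (2/5)(2/5) = 0.16.
Multiplying each by its prior: 3/10 · 0.40496 = 0.12149, 1/10 · 0.25 = 0.025, 1/5 · 0.16 = 0.032, 3/10 · 0.081633 = 0.02449, 1/10 · 0.16 = 0.016; these sum to 0.21898.
By Bayes' rule, P(urn C | data) = (0.032) / (0.21898) = 0.14613.

0.1461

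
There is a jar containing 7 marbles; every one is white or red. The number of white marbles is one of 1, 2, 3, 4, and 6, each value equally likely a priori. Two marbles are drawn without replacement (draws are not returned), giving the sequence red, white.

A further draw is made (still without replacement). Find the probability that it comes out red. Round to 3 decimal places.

0.565

The likelihood of the observed sequence under each hypothesis: P(data | r = 1) = (6/7)(1/6) = 1/7; P(data | r = 2) = (5/7)(2/6) = 5/21; P(data | r = 3) = (4/7)(3/6) = 2/7; P(data | r = 4) = (3/7)(4/6) = 2/7; P(data | r = 6) = (1/7)(6/6) = 1/7.
Weighting by the prior gives 1/5 · 1/7 = 1/35, 1/5 · 5/21 = 1/21, 1/5 · 2/7 = 2/35, 1/5 · 2/7 = 2/35, 1/5 · 1/7 = 1/35; these sum to 23/105.
The posterior is then P(r = 1 | data) = 3/23, P(r = 2 | data) = 5/23, P(r = 3 | data) = 6/23, P(r = 4 | data) = 6/23, P(r = 6 | data) = 3/23.
The predictive probability is P(red next | data) = (1)(3/23) + (4/5)(5/23) + (3/5)(6/23) + (2/5)(6/23) + (0)(3/23) = 13/23.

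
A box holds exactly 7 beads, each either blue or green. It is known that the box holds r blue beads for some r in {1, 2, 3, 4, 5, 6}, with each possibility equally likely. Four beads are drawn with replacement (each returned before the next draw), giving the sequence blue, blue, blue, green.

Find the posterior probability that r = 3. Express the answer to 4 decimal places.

For each hypothesis, P(data | H) works out to: P(data | r = 1) = (1/7)(1/7)(1/7)(6/7) = 0.002499; P(data | r = 2) = (2/7)(2/7)(2/7)(5/7) = 0.01666; P(data | r = 3) = (3/7)(3/7)(3/7)(4/7) = 0.044981; P(data | r = 4) = (4/7)(4/7)(4/7)(3/7) = 0.079967; P(data | r = 5) = (5/7)(5/7)(5/7)(2/7) = 0.10412; P(data | r = 6) = (6/7)(6/7)(6/7)(1/7) = 0.089963.
Multiplying each by its prior: 1/6 · 0.002499 = 0.00041649, 1/6 · 0.01666 = 0.0027766, 1/6 · 0.044981 = 0.0074969, 1/6 · 0.079967 = 0.013328, 1/6 · 0.10412 = 0.017354, 1/6 · 0.089963 = 0.014994; with total 0.056365.
Hence P(r = 3 | data) = (0.0074969) / (0.056365) = 0.133.

0.1330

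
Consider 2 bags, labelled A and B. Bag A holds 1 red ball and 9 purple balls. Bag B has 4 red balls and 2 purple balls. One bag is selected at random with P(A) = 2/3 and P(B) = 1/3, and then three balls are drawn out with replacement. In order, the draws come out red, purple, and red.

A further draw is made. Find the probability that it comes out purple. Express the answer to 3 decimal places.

0.395

For each hypothesis, P(data | H) works out to: P(data | bag A) = (1/10)(9/10)(1/10) = 0.009; P(data | bag B) = (4/6)(2/6)(4/6) = 0.14815.
Multiplying each by its prior: 2/3 · 0.009 = 0.006, 1/3 · 0.14815 = 0.049383; these sum to 0.055383.
Normalising, the posterior is P(bag A | data) = 0.10834, P(bag B | data) = 0.89166.
So P(purple next | data) = Σ P(purple next | H) P(H | data) = (9/10)(0.10834) + (1/3)(0.89166) = 0.39472.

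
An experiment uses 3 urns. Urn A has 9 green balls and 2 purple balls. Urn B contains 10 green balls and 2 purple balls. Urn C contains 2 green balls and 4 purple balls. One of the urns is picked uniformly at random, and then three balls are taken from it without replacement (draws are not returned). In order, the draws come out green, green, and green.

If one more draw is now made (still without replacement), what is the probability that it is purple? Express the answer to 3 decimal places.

The likelihood of the observed sequence under each hypothesis: P(data | urn A) = (9/11)(8/10)(7/9) = 28/55; P(data | urn B) = (10/12)(9/11)(8/10) = 6/11; P(data | urn C) = (2/6)(1/5)(0/4) = 0.
Multiplying each by its prior: 1/3 · 28/55 = 28/165, 1/3 · 6/11 = 2/11, 1/3 · 0 = 0; with total 58/165.
The posterior is then P(urn A | data) = 14/29, P(urn B | data) = 15/29, P(urn C | data) = 0.
Averaging over the posterior, P(purple next | data) = (1/4)(14/29) + (2/9)(15/29) = 41/174.

0.236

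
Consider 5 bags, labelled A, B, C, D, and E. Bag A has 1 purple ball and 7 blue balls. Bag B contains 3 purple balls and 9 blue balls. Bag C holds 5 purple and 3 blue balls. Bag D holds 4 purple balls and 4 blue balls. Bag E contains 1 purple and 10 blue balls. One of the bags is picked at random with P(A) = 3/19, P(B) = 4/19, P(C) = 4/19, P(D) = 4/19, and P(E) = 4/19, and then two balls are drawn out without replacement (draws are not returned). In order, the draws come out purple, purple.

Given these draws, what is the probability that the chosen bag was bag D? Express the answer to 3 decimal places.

0.347

Compute the likelihood of the observed sequence for each case: P(data | bag A) = (1/8)(0/7) = 0; P(data | bag B) = (3/12)(2/11) = 1/22; P(data | bag C) = (5/8)(4/7) = 5/14; P(data | bag D) = (4/8)(3/7) = 3/14; P(data | bag E) = (1/11)(0/10) = 0.
The prior-weighted likelihoods are 3/19 · 0 = 0, 4/19 · 1/22 = 2/209, 4/19 · 5/14 = 10/133, 4/19 · 3/14 = 6/133, 4/19 · 0 = 0; with total 10/77.
By Bayes' rule, P(bag D | data) = (6/133) / (10/77) = 33/95.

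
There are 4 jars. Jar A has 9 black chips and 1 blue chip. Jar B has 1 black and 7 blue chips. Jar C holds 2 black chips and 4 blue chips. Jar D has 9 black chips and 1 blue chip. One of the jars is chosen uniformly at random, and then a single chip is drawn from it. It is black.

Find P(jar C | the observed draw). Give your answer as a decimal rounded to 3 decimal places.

Compute the likelihood of this draw for each case: P(data | jar A) = (9/10) = 9/10; P(data | jar B) = (1/8) = 1/8; P(data | jar C) = (2/6) = 1/3; P(data | jar D) = (9/10) = 9/10.
The prior-weighted likelihoods are 1/4 · 9/10 = 9/40, 1/4 · 1/8 = 1/32, 1/4 · 1/3 = 1/12, 1/4 · 9/10 = 9/40; these sum to 271/480.
By Bayes' rule, P(jar C | data) = (1/12) / (271/480) = 40/271.

0.148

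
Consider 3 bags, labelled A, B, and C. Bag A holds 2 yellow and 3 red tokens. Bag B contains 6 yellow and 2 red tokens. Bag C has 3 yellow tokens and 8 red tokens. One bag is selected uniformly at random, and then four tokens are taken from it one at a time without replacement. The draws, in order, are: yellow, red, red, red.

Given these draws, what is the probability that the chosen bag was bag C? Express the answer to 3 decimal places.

0.560

Under each hypothesis, the probability of the observed sequence is: P(data | bag A) = (2/5)(3/4)(2/3)(1/2) = 1/10; P(data | bag B) = (6/8)(2/7)(1/6)(0/5) = 0; P(data | bag C) = (3/11)(8/10)(7/9)(6/8) = 7/55.
Weighting by the prior gives 1/3 · 1/10 = 1/30, 1/3 · 0 = 0, 1/3 · 7/55 = 7/165; with total 5/66.
Hence P(bag C | data) = (7/165) / (5/66) = 14/25.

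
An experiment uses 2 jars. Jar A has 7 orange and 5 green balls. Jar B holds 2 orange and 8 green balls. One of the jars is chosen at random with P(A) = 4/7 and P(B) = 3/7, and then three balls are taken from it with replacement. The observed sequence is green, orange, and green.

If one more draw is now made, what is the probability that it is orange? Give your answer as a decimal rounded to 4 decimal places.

0.3968

The likelihood of the observed sequence under each hypothesis: P(data | jar A) = (5/12)(7/12)(5/12) = 0.10127; P(data | jar B) = (8/10)(2/10)(8/10) = 0.128.
The prior-weighted likelihoods are 4/7 · 0.10127 = 0.05787, 3/7 · 0.128 = 0.054857; with total 0.11273.
Dividing through by the total gives posterior P(jar A | data) = 0.51337, P(jar B | data) = 0.48663.
So P(orange next | data) = Σ P(orange next | H) P(H | data) = (7/12)(0.51337) + (1/5)(0.48663) = 0.39679.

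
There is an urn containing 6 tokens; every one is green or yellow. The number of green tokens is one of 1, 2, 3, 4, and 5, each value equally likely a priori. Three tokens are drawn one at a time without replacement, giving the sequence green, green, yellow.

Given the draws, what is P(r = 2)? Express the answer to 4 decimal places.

0.1143

For each hypothesis, P(data | H) works out to: P(data | r = 1) = (1/6)(0/5) = 0; P(data | r = 2) = (2/6)(1/5)(4/4) = 1/15; P(data | r = 3) = (3/6)(2/5)(3/4) = 3/20; P(data | r = 4) = (4/6)(3/5)(2/4) = 1/5; P(data | r = 5) = (5/6)(4/5)(1/4) = 1/6.
The prior-weighted likelihoods are 1/5 · 0 = 0, 1/5 · 1/15 = 1/75, 1/5 · 3/20 = 3/100, 1/5 · 1/5 = 1/25, 1/5 · 1/6 = 1/30; with total 7/60.
Therefore the posterior P(r = 2 | data) = (1/75) / (7/60) = 4/35.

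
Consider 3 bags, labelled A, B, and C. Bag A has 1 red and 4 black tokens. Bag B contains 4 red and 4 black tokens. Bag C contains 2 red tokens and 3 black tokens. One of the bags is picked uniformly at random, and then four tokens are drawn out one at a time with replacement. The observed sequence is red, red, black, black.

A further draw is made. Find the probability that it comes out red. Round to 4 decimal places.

0.4078

Under each hypothesis, the probability of the observed sequence is: P(data | bag A) = (1/5)(1/5)(4/5)(4/5) = 0.0256; P(data | bag B) = (4/8)(4/8)(4/8)(4/8) = 0.0625; P(data | bag C) = (2/5)(2/5)(3/5)(3/5) = 0.0576.
Multiplying each by its prior: 1/3 · 0.0256 = 0.0085333, 1/3 · 0.0625 = 0.020833, 1/3 · 0.0576 = 0.0192; with total 0.048567.
Normalising, the posterior is P(bag A | data) = 0.1757, P(bag B | data) = 0.42896, P(bag C | data) = 0.39533.
So P(red next | data) = Σ P(red next | H) P(H | data) = (1/5)(0.1757) + (1/2)(0.42896) + (2/5)(0.39533) = 0.40776.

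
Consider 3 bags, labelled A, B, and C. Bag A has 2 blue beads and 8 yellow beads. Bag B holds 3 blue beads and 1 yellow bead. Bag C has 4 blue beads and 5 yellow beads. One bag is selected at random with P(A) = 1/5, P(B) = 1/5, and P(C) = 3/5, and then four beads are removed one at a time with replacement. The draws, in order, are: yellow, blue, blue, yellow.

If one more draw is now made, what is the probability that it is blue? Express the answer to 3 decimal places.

For each hypothesis, P(data | H) works out to: P(data | bag A) = (8/10)(2/10)(2/10)(8/10) = 0.0256; P(data | bag B) = (1/4)(3/4)(3/4)(1/4) = 0.035156; P(data | bag C) = (5/9)(4/9)(4/9)(5/9) = 0.060966.
The prior-weighted likelihoods are 1/5 · 0.0256 = 0.00512, 1/5 · 0.035156 = 0.0070313, 3/5 · 0.060966 = 0.03658; these sum to 0.048731.
Dividing through by the total gives posterior P(bag A | data) = 0.10507, P(bag B | data) = 0.14429, P(bag C | data) = 0.75065.
Averaging over the posterior, P(blue next | data) = (1/5)(0.10507) + (3/4)(0.14429) + (4/9)(0.75065) = 0.46285.

0.463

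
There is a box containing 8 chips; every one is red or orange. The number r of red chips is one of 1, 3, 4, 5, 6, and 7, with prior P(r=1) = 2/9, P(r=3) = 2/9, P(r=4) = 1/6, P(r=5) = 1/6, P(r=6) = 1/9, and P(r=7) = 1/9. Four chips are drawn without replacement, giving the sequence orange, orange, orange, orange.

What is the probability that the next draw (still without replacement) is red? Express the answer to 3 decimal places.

0.325

The likelihood of the observed sequence under each hypothesis: P(data | r = 1) = (7/8)(6/7)(5/6)(4/5) = 0.5; P(data | r = 3) = (5/8)(4/7)(3/6)(2/5) = 0.071429; P(data | r = 4) = (4/8)(3/7)(2/6)(1/5) = 0.014286; P(data | r = 5) = (3/8)(2/7)(1/6)(0/5) = 0; P(data | r = 6) = (2/8)(1/7)(0/6) = 0; P(data | r = 7) = (1/8)(0/7) = 0.
The prior-weighted likelihoods are 2/9 · 0.5 = 0.11111, 2/9 · 0.071429 = 0.015873, 1/6 · 0.014286 = 0.002381, 1/6 · 0 = 0, 1/9 · 0 = 0, 1/9 · 0 = 0; with total 0.12937.
The posterior is then P(r = 1 | data) = 0.8589, P(r = 3 | data) = 0.1227, P(r = 4 | data) = 0.018405, P(r = 5 | data) = 0, P(r = 6 | data) = 0, P(r = 7 | data) = 0.
The predictive probability is P(red next | data) = (1/4)(0.8589) + (3/4)(0.1227) + (1)(0.018405) = 0.32515.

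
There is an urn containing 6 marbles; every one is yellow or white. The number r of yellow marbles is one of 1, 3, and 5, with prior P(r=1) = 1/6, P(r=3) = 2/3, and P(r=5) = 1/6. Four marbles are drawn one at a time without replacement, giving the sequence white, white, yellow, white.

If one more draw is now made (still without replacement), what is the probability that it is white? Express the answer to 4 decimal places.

0.4545

Under each hypothesis, the probability of the observed sequence is: P(data | r = 1) = (5/6)(4/5)(1/4)(3/3) = 1/6; P(data | r = 3) = (3/6)(2/5)(3/4)(1/3) = 1/20; P(data | r = 5) = (1/6)(0/5) = 0.
Weighting by the prior gives 1/6 · 1/6 = 1/36, 2/3 · 1/20 = 1/30, 1/6 · 0 = 0; these sum to 11/180.
Dividing through by the total gives posterior P(r = 1 | data) = 5/11, P(r = 3 | data) = 6/11, P(r = 5 | data) = 0.
Averaging over the posterior, P(white next | data) = (1)(5/11) + (0)(6/11) = 5/11.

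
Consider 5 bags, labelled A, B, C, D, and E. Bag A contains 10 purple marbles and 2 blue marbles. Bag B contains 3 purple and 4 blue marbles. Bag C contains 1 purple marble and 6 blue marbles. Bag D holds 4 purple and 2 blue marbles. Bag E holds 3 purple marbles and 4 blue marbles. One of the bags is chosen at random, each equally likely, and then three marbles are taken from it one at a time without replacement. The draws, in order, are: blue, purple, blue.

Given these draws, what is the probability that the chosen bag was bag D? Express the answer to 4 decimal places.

Under each hypothesis, the probability of the observed sequence is: P(data | bag A) = (2/12)(10/11)(1/10) = 0.015152; P(data | bag B) = (4/7)(3/6)(3/5) = 0.17143; P(data | bag C) = (6/7)(1/6)(5/5) = 0.14286; P(data | bag D) = (2/6)(4/5)(1/4) = 0.066667; P(data | bag E) = (4/7)(3/6)(3/5) = 0.17143.
Weighting by the prior gives 1/5 · 0.015152 = 0.0030303, 1/5 · 0.17143 = 0.034286, 1/5 · 0.14286 = 0.028571, 1/5 · 0.066667 = 0.013333, 1/5 · 0.17143 = 0.034286; summing to 0.11351.
Hence P(bag D | data) = (0.013333) / (0.11351) = 0.11747.

0.1175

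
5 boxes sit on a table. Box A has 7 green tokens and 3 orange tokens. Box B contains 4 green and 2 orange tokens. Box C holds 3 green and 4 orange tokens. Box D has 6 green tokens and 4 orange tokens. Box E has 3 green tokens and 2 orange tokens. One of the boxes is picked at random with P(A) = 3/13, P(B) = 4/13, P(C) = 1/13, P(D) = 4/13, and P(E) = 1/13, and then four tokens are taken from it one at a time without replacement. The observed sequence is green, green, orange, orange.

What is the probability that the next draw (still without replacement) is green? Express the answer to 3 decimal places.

Compute the likelihood of the observed sequence for each case: P(data | box A) = (7/10)(6/9)(3/8)(2/7) = 0.05; P(data | box B) = (4/6)(3/5)(2/4)(1/3) = 0.066667; P(data | box C) = (3/7)(2/6)(4/5)(3/4) = 0.085714; P(data | box D) = (6/10)(5/9)(4/8)(3/7) = 0.071429; P(data | box E) = (3/5)(2/4)(2/3)(1/2) = 0.1.
Weighting by the prior gives 3/13 · 0.05 = 0.011538, 4/13 · 0.066667 = 0.020513, 1/13 · 0.085714 = 0.0065934, 4/13 · 0.071429 = 0.021978, 1/13 · 0.1 = 0.0076923; with total 0.068315.
Dividing through by the total gives posterior P(box A | data) = 0.1689, P(box B | data) = 0.30027, P(box C | data) = 0.096515, P(box D | data) = 0.32172, P(box E | data) = 0.1126.
The predictive probability is P(green next | data) = (5/6)(0.1689) + (1)(0.30027) + (1/3)(0.096515) + (2/3)(0.32172) + (1)(0.1126) = 0.80027.

0.800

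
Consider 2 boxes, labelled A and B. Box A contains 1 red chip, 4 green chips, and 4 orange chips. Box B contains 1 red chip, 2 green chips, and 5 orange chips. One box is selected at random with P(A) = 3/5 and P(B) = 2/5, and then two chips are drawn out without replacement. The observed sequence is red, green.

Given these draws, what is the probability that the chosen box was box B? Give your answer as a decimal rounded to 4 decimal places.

For each hypothesis, P(data | H) works out to: P(data | box A) = (1/9)(4/8) = 1/18; P(data | box B) = (1/8)(2/7) = 1/28.
Multiplying each by its prior: 3/5 · 1/18 = 1/30, 2/5 · 1/28 = 1/70; with total 1/21.
Therefore the posterior P(box B | data) = (1/70) / (1/21) = 3/10.

0.3000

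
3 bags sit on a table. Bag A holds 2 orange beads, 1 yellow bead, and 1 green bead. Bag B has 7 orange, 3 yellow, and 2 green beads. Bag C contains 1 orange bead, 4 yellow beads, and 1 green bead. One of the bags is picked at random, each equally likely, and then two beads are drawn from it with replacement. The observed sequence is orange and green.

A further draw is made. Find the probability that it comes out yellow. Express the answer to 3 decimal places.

0.296

Compute the likelihood of the observed sequence for each case: P(data | bag A) = (2/4)(1/4) = 1/8; P(data | bag B) = (7/12)(2/12) = 7/72; P(data | bag C) = (1/6)(1/6) = 1/36.
Multiplying each by its prior: 1/3 · 1/8 = 1/24, 1/3 · 7/72 = 7/216, 1/3 · 1/36 = 1/108; summing to 1/12.
Normalising, the posterior is P(bag A | data) = 1/2, P(bag B | data) = 7/18, P(bag C | data) = 1/9.
Averaging over the posterior, P(yellow next | data) = (1/4)(1/2) + (1/4)(7/18) + (2/3)(1/9) = 8/27.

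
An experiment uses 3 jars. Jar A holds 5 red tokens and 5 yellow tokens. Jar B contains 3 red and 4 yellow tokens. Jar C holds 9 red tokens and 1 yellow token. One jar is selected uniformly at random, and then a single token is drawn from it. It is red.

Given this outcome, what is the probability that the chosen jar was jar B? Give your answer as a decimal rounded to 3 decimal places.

0.234

Under each hypothesis, the probability of this draw is: P(data | jar A) = (5/10) = 1/2; P(data | jar B) = (3/7) = 3/7; P(data | jar C) = (9/10) = 9/10.
The prior-weighted likelihoods are 1/3 · 1/2 = 1/6, 1/3 · 3/7 = 1/7, 1/3 · 9/10 = 3/10; these sum to 64/105.
Therefore the posterior P(jar B | data) = (1/7) / (64/105) = 15/64.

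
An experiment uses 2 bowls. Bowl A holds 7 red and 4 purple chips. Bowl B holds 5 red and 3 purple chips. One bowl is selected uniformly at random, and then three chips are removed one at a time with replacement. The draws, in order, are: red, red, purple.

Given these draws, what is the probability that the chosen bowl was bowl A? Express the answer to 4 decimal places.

For each hypothesis, P(data | H) works out to: P(data | bowl A) = (7/11)(7/11)(4/11) = 0.14726; P(data | bowl B) = (5/8)(5/8)(3/8) = 0.14648.
Weighting by the prior gives 1/2 · 0.14726 = 0.073629, 1/2 · 0.14648 = 0.073242; summing to 0.14687.
By Bayes' rule, P(bowl A | data) = (0.073629) / (0.14687) = 0.50132.

0.5013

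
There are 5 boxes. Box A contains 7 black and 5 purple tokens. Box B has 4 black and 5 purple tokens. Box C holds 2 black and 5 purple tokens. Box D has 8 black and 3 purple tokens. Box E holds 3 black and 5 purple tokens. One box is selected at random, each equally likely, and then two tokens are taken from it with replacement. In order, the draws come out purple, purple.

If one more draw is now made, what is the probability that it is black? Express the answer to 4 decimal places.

0.4012

For each hypothesis, P(data | H) works out to: P(data | box A) = (5/12)(5/12) = 0.17361; P(data | box B) = (5/9)(5/9) = 0.30864; P(data | box C) = (5/7)(5/7) = 0.5102; P(data | box D) = (3/11)(3/11) = 0.07438; P(data | box E) = (5/8)(5/8) = 0.39062.
Multiplying each by its prior: 1/5 · 0.17361 = 0.034722, 1/5 · 0.30864 = 0.061728, 1/5 · 0.5102 = 0.10204, 1/5 · 0.07438 = 0.014876, 1/5 · 0.39062 = 0.078125; with total 0.29149.
Normalising, the posterior is P(box A | data) = 0.11912, P(box B | data) = 0.21177, P(box C | data) = 0.35006, P(box D | data) = 0.051034, P(box E | data) = 0.26802.
Averaging over the posterior, P(black next | data) = (7/12)(0.11912) + (4/9)(0.21177) + (2/7)(0.35006) + (8/11)(0.051034) + (3/8)(0.26802) = 0.40124.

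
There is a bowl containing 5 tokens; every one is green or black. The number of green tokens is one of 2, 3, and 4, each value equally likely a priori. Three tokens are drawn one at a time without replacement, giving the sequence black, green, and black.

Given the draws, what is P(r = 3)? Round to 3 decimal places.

0.333

For each hypothesis, P(data | H) works out to: P(data | r = 2) = (3/5)(2/4)(2/3) = 1/5; P(data | r = 3) = (2/5)(3/4)(1/3) = 1/10; P(data | r = 4) = (1/5)(4/4)(0/3) = 0.
Multiplying each by its prior: 1/3 · 1/5 = 1/15, 1/3 · 1/10 = 1/30, 1/3 · 0 = 0; these sum to 1/10.
So P(r = 3 | data) = (1/30) / (1/10) = 1/3.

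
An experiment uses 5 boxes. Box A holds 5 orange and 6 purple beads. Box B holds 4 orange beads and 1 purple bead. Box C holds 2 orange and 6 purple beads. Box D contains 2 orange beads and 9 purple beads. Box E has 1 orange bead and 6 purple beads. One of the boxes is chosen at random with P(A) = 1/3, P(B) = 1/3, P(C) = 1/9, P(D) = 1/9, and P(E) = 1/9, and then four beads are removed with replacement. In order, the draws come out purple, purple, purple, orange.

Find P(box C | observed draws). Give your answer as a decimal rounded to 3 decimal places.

0.197

Compute the likelihood of the observed sequence for each case: P(data | box A) = (6/11)(6/11)(6/11)(5/11) = 0.073765; P(data | box B) = (1/5)(1/5)(1/5)(4/5) = 0.0064; P(data | box C) = (6/8)(6/8)(6/8)(2/8) = 0.10547; P(data | box D) = (9/11)(9/11)(9/11)(2/11) = 0.099583; P(data | box E) = (6/7)(6/7)(6/7)(1/7) = 0.089963.
Weighting by the prior gives 1/3 · 0.073765 = 0.024588, 1/3 · 0.0064 = 0.0021333, 1/9 · 0.10547 = 0.011719, 1/9 · 0.099583 = 0.011065, 1/9 · 0.089963 = 0.0099958; with total 0.059501.
Therefore the posterior P(box C | data) = (0.011719) / (0.059501) = 0.19695.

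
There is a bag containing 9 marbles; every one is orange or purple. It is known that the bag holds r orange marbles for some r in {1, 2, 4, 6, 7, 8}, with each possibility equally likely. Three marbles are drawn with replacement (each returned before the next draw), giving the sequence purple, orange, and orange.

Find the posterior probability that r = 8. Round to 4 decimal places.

Compute the likelihood of the observed sequence for each case: P(data | r = 1) = (8/9)(1/9)(1/9) = 0.010974; P(data | r = 2) = (7/9)(2/9)(2/9) = 0.038409; P(data | r = 4) = (5/9)(4/9)(4/9) = 0.10974; P(data | r = 6) = (3/9)(6/9)(6/9) = 0.14815; P(data | r = 7) = (2/9)(7/9)(7/9) = 0.13443; P(data | r = 8) = (1/9)(8/9)(8/9) = 0.087791.
Multiplying each by its prior: 1/6 · 0.010974 = 0.001829, 1/6 · 0.038409 = 0.0064015, 1/6 · 0.10974 = 0.01829, 1/6 · 0.14815 = 0.024691, 1/6 · 0.13443 = 0.022405, 1/6 · 0.087791 = 0.014632; with total 0.088249.
Therefore the posterior P(r = 8 | data) = (0.014632) / (0.088249) = 0.1658.

0.1658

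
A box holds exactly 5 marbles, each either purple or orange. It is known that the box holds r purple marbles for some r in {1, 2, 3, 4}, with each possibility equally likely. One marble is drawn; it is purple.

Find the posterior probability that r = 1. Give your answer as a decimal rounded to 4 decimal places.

0.1000

For each hypothesis, P(data | H) works out to: P(data | r = 1) = (1/5) = 1/5; P(data | r = 2) = (2/5) = 2/5; P(data | r = 3) = (3/5) = 3/5; P(data | r = 4) = (4/5) = 4/5.
Multiplying each by its prior: 1/4 · 1/5 = 1/20, 1/4 · 2/5 = 1/10, 1/4 · 3/5 = 3/20, 1/4 · 4/5 = 1/5; these sum to 1/2.
Hence P(r = 1 | data) = (1/20) / (1/2) = 1/10.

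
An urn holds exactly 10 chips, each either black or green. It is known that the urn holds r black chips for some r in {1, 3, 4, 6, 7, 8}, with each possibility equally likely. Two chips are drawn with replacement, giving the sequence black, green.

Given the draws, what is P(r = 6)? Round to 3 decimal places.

For each hypothesis, P(data | H) works out to: P(data | r = 1) = (1/10)(9/10) = 9/100; P(data | r = 3) = (3/10)(7/10) = 21/100; P(data | r = 4) = (4/10)(6/10) = 6/25; P(data | r = 6) = (6/10)(4/10) = 6/25; P(data | r = 7) = (7/10)(3/10) = 21/100; P(data | r = 8) = (8/10)(2/10) = 4/25.
Weighting by the prior gives 1/6 · 9/100 = 3/200, 1/6 · 21/100 = 7/200, 1/6 · 6/25 = 1/25, 1/6 · 6/25 = 1/25, 1/6 · 21/100 = 7/200, 1/6 · 4/25 = 2/75; these sum to 23/120.
So P(r = 6 | data) = (1/25) / (23/120) = 24/115.

0.209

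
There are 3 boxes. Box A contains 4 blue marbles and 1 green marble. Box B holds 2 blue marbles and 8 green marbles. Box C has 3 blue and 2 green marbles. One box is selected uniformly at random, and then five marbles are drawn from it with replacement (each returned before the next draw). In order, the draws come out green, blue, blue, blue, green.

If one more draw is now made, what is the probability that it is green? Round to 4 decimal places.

The likelihood of the observed sequence under each hypothesis: P(data | box A) = (1/5)(4/5)(4/5)(4/5)(1/5) = 0.02048; P(data | box B) = (8/10)(2/10)(2/10)(2/10)(8/10) = 0.00512; P(data | box C) = (2/5)(3/5)(3/5)(3/5)(2/5) = 0.03456.
The prior-weighted likelihoods are 1/3 · 0.02048 = 0.0068267, 1/3 · 0.00512 = 0.0017067, 1/3 · 0.03456 = 0.01152; summing to 0.020053.
Normalising, the posterior is P(box A | data) = 0.34043, P(box B | data) = 0.085106, P(box C | data) = 0.57447.
So P(green next | data) = Σ P(green next | H) P(H | data) = (1/5)(0.34043) + (4/5)(0.085106) + (2/5)(0.57447) = 0.36596.

0.3660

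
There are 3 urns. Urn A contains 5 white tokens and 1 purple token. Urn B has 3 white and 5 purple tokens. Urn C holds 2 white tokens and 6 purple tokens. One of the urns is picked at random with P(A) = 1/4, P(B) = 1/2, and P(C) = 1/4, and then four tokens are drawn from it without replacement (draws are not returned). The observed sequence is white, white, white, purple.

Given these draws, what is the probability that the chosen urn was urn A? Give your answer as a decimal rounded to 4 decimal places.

For each hypothesis, P(data | H) works out to: P(data | urn A) = (5/6)(4/5)(3/4)(1/3) = 1/6; P(data | urn B) = (3/8)(2/7)(1/6)(5/5) = 1/56; P(data | urn C) = (2/8)(1/7)(0/6) = 0.
The prior-weighted likelihoods are 1/4 · 1/6 = 1/24, 1/2 · 1/56 = 1/112, 1/4 · 0 = 0; summing to 17/336.
Hence P(urn A | data) = (1/24) / (17/336) = 14/17.

0.8235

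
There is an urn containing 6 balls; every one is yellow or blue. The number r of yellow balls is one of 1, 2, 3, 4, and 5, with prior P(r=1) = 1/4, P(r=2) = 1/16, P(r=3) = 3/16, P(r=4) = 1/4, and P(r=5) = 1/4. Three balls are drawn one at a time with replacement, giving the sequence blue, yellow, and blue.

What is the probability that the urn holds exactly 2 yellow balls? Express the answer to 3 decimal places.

0.108

For each hypothesis, P(data | H) works out to: P(data | r = 1) = (5/6)(1/6)(5/6) = 25/216; P(data | r = 2) = (4/6)(2/6)(4/6) = 4/27; P(data | r = 3) = (3/6)(3/6)(3/6) = 1/8; P(data | r = 4) = (2/6)(4/6)(2/6) = 2/27; P(data | r = 5) = (1/6)(5/6)(1/6) = 5/216.
Weighting by the prior gives 1/4 · 25/216 = 25/864, 1/16 · 4/27 = 1/108, 3/16 · 1/8 = 3/128, 1/4 · 2/27 = 1/54, 1/4 · 5/216 = 5/864; summing to 11/128.
Hence P(r = 2 | data) = (1/108) / (11/128) = 32/297.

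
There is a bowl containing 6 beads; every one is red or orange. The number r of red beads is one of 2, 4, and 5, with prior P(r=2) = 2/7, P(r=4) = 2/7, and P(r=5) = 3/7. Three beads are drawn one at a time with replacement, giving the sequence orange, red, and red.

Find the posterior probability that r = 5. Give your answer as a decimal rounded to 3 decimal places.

Under each hypothesis, the probability of the observed sequence is: P(data | r = 2) = (4/6)(2/6)(2/6) = 2/27; P(data | r = 4) = (2/6)(4/6)(4/6) = 4/27; P(data | r = 5) = (1/6)(5/6)(5/6) = 25/216.
Multiplying each by its prior: 2/7 · 2/27 = 4/189, 2/7 · 4/27 = 8/189, 3/7 · 25/216 = 25/504; summing to 19/168.
By Bayes' rule, P(r = 5 | data) = (25/504) / (19/168) = 25/57.

0.439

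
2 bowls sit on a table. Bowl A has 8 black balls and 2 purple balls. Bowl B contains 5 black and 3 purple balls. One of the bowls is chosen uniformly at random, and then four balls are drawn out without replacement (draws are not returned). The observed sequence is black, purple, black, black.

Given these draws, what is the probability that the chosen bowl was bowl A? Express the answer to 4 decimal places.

The likelihood of the observed sequence under each hypothesis: P(data | bowl A) = (8/10)(2/9)(7/8)(6/7) = 2/15; P(data | bowl B) = (5/8)(3/7)(4/6)(3/5) = 3/28.
The prior-weighted likelihoods are 1/2 · 2/15 = 1/15, 1/2 · 3/28 = 3/56; summing to 101/840.
So P(bowl A | data) = (1/15) / (101/840) = 56/101.

0.5545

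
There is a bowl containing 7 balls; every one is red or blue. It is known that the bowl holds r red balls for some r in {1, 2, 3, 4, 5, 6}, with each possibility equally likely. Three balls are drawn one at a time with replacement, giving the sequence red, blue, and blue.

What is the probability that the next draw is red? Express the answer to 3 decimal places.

Compute the likelihood of the observed sequence for each case: P(data | r = 1) = (1/7)(6/7)(6/7) = 0.10496; P(data | r = 2) = (2/7)(5/7)(5/7) = 0.14577; P(data | r = 3) = (3/7)(4/7)(4/7) = 0.13994; P(data | r = 4) = (4/7)(3/7)(3/7) = 0.10496; P(data | r = 5) = (5/7)(2/7)(2/7) = 0.058309; P(data | r = 6) = (6/7)(1/7)(1/7) = 0.017493.
Multiplying each by its prior: 1/6 · 0.10496 = 0.017493, 1/6 · 0.14577 = 0.024295, 1/6 · 0.13994 = 0.023324, 1/6 · 0.10496 = 0.017493, 1/6 · 0.058309 = 0.0097182, 1/6 · 0.017493 = 0.0029155; these sum to 0.095238.
Dividing through by the total gives posterior P(r = 1 | data) = 0.18367, P(r = 2 | data) = 0.2551, P(r = 3 | data) = 0.2449, P(r = 4 | data) = 0.18367, P(r = 5 | data) = 0.10204, P(r = 6 | data) = 0.030612.
The predictive probability is P(red next | data) = (1/7)(0.18367) + (2/7)(0.2551) + (3/7)(0.2449) + (4/7)(0.18367) + (5/7)(0.10204) + (6/7)(0.030612) = 0.40816.

0.408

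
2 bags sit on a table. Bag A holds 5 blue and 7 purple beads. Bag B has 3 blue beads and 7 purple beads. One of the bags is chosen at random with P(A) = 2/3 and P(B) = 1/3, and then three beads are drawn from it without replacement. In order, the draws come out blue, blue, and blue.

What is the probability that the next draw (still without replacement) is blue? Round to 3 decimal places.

0.204

The likelihood of the observed sequence under each hypothesis: P(data | bag A) = (5/12)(4/11)(3/10) = 0.045455; P(data | bag B) = (3/10)(2/9)(1/8) = 0.0083333.
Multiplying each by its prior: 2/3 · 0.045455 = 0.030303, 1/3 · 0.0083333 = 0.0027778; these sum to 0.033081.
Dividing through by the total gives posterior P(bag A | data) = 0.91603, P(bag B | data) = 0.083969.
So P(blue next | data) = Σ P(blue next | H) P(H | data) = (2/9)(0.91603) + (0)(0.083969) = 0.20356.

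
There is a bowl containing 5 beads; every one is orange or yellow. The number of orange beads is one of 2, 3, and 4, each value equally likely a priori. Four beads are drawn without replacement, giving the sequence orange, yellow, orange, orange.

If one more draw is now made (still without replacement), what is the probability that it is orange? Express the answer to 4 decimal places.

Compute the likelihood of the observed sequence for each case: P(data | r = 2) = (2/5)(3/4)(1/3)(0/2) = 0; P(data | r = 3) = (3/5)(2/4)(2/3)(1/2) = 1/10; P(data | r = 4) = (4/5)(1/4)(3/3)(2/2) = 1/5.
Multiplying each by its prior: 1/3 · 0 = 0, 1/3 · 1/10 = 1/30, 1/3 · 1/5 = 1/15; with total 1/10.
Dividing through by the total gives posterior P(r = 2 | data) = 0, P(r = 3 | data) = 1/3, P(r = 4 | data) = 2/3.
Averaging over the posterior, P(orange next | data) = (0)(1/3) + (1)(2/3) = 2/3.

0.6667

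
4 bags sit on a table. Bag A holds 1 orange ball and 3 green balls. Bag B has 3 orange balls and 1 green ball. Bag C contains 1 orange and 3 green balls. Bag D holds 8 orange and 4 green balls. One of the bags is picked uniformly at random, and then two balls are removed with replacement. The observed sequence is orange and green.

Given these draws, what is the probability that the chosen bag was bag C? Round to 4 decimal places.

0.2389

For each hypothesis, P(data | H) works out to: P(data | bag A) = (1/4)(3/4) = 3/16; P(data | bag B) = (3/4)(1/4) = 3/16; P(data | bag C) = (1/4)(3/4) = 3/16; P(data | bag D) = (8/12)(4/12) = 2/9.
Weighting by the prior gives 1/4 · 3/16 = 3/64, 1/4 · 3/16 = 3/64, 1/4 · 3/16 = 3/64, 1/4 · 2/9 = 1/18; these sum to 113/576.
Hence P(bag C | data) = (3/64) / (113/576) = 27/113.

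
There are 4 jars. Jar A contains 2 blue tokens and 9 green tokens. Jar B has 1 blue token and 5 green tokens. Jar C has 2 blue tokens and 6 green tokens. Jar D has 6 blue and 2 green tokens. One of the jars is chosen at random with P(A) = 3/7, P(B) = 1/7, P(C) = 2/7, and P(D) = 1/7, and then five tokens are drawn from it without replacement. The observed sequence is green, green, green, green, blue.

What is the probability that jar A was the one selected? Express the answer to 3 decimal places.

0.462

The likelihood of the observed sequence under each hypothesis: P(data | jar A) = (9/11)(8/10)(7/9)(6/8)(2/7) = 0.10909; P(data | jar B) = (5/6)(4/5)(3/4)(2/3)(1/2) = 0.16667; P(data | jar C) = (6/8)(5/7)(4/6)(3/5)(2/4) = 0.10714; P(data | jar D) = (2/8)(1/7)(0/6) = 0.
The prior-weighted likelihoods are 3/7 · 0.10909 = 0.046753, 1/7 · 0.16667 = 0.02381, 2/7 · 0.10714 = 0.030612, 1/7 · 0 = 0; summing to 0.10118.
Therefore the posterior P(jar A | data) = (0.046753) / (0.10118) = 0.4621.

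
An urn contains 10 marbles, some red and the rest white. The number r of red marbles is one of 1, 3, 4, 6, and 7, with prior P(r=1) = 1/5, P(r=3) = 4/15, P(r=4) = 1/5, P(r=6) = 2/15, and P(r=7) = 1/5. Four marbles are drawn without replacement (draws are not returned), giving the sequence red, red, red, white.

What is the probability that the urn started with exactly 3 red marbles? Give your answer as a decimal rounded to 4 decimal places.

0.0487

Under each hypothesis, the probability of the observed sequence is: P(data | r = 1) = (1/10)(0/9) = 0; P(data | r = 3) = (3/10)(2/9)(1/8)(7/7) = 1/120; P(data | r = 4) = (4/10)(3/9)(2/8)(6/7) = 1/35; P(data | r = 6) = (6/10)(5/9)(4/8)(4/7) = 2/21; P(data | r = 7) = (7/10)(6/9)(5/8)(3/7) = 1/8.
Weighting by the prior gives 1/5 · 0 = 0, 4/15 · 1/120 = 1/450, 1/5 · 1/35 = 1/175, 2/15 · 2/21 = 4/315, 1/5 · 1/8 = 1/40; with total 23/504.
Hence P(r = 3 | data) = (1/450) / (23/504) = 28/575.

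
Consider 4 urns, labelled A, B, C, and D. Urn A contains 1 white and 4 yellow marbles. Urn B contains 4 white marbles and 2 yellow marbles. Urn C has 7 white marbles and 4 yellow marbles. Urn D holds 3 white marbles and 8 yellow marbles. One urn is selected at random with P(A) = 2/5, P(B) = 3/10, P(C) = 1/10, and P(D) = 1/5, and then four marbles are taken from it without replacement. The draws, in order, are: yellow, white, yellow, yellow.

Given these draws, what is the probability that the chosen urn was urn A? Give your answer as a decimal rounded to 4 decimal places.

0.7437

Under each hypothesis, the probability of the observed sequence is: P(data | urn A) = (4/5)(1/4)(3/3)(2/2) = 0.2; P(data | urn B) = (2/6)(4/5)(1/4)(0/3) = 0; P(data | urn C) = (4/11)(7/10)(3/9)(2/8) = 0.021212; P(data | urn D) = (8/11)(3/10)(7/9)(6/8) = 0.12727.
The prior-weighted likelihoods are 2/5 · 0.2 = 0.08, 3/10 · 0 = 0, 1/10 · 0.021212 = 0.0021212, 1/5 · 0.12727 = 0.025455; these sum to 0.10758.
By Bayes' rule, P(urn A | data) = (0.08) / (0.10758) = 0.74366.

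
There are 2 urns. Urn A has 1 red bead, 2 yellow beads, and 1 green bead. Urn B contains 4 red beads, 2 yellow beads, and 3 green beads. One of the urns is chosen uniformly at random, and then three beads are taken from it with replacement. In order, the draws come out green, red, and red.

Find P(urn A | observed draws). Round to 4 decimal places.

The likelihood of the observed sequence under each hypothesis: P(data | urn A) = (1/4)(1/4)(1/4) = 0.015625; P(data | urn B) = (3/9)(4/9)(4/9) = 0.065844.
The prior-weighted likelihoods are 1/2 · 0.015625 = 0.0078125, 1/2 · 0.065844 = 0.032922; these sum to 0.040734.
Therefore the posterior P(urn A | data) = (0.0078125) / (0.040734) = 0.19179.

0.1918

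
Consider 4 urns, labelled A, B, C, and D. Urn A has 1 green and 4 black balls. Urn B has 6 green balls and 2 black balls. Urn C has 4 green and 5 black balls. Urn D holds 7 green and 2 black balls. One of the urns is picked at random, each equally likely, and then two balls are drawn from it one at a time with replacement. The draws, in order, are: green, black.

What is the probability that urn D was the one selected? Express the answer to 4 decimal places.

0.2253

Compute the likelihood of the observed sequence for each case: P(data | urn A) = (1/5)(4/5) = 0.16; P(data | urn B) = (6/8)(2/8) = 0.1875; P(data | urn C) = (4/9)(5/9) = 0.24691; P(data | urn D) = (7/9)(2/9) = 0.17284.
Weighting by the prior gives 1/4 · 0.16 = 0.04, 1/4 · 0.1875 = 0.046875, 1/4 · 0.24691 = 0.061728, 1/4 · 0.17284 = 0.04321; these sum to 0.19181.
Therefore the posterior P(urn D | data) = (0.04321) / (0.19181) = 0.22527.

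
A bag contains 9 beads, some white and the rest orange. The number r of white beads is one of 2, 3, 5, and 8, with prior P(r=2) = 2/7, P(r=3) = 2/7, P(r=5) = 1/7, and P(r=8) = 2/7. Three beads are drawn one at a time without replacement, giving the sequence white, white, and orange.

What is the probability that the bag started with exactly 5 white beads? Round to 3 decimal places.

0.274

Under each hypothesis, the probability of the observed sequence is: P(data | r = 2) = (2/9)(1/8)(7/7) = 1/36; P(data | r = 3) = (3/9)(2/8)(6/7) = 1/14; P(data | r = 5) = (5/9)(4/8)(4/7) = 10/63; P(data | r = 8) = (8/9)(7/8)(1/7) = 1/9.
Weighting by the prior gives 2/7 · 1/36 = 1/126, 2/7 · 1/14 = 1/49, 1/7 · 10/63 = 10/441, 2/7 · 1/9 = 2/63; summing to 73/882.
Therefore the posterior P(r = 5 | data) = (10/441) / (73/882) = 20/73.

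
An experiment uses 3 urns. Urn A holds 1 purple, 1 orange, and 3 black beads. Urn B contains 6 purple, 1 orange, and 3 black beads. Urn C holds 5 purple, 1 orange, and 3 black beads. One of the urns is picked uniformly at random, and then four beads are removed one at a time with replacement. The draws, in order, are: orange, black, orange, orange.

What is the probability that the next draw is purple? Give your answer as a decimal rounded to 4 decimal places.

0.2508

Compute the likelihood of the observed sequence for each case: P(data | urn A) = (1/5)(3/5)(1/5)(1/5) = 0.0048; P(data | urn B) = (1/10)(3/10)(1/10)(1/10) = 0.0003; P(data | urn C) = (1/9)(3/9)(1/9)(1/9) = 0.00045725.
Weighting by the prior gives 1/3 · 0.0048 = 0.0016, 1/3 · 0.0003 = 0.0001, 1/3 · 0.00045725 = 0.00015242; summing to 0.0018524.
Normalising, the posterior is P(urn A | data) = 0.86374, P(urn B | data) = 0.053984, P(urn C | data) = 0.082279.
So P(purple next | data) = Σ P(purple next | H) P(H | data) = (1/5)(0.86374) + (3/5)(0.053984) + (5/9)(0.082279) = 0.25085.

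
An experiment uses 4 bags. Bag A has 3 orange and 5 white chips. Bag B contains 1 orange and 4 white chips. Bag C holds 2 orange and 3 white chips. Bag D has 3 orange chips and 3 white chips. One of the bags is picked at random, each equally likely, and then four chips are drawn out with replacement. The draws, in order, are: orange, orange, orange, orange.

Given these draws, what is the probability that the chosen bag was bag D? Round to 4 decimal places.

0.5709

The likelihood of the observed sequence under each hypothesis: P(data | bag A) = (3/8)(3/8)(3/8)(3/8) = 0.019775; P(data | bag B) = (1/5)(1/5)(1/5)(1/5) = 0.0016; P(data | bag C) = (2/5)(2/5)(2/5)(2/5) = 0.0256; P(data | bag D) = (3/6)(3/6)(3/6)(3/6) = 0.0625.
Multiplying each by its prior: 1/4 · 0.019775 = 0.0049438, 1/4 · 0.0016 = 0.0004, 1/4 · 0.0256 = 0.0064, 1/4 · 0.0625 = 0.015625; these sum to 0.027369.
By Bayes' rule, P(bag D | data) = (0.015625) / (0.027369) = 0.5709.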